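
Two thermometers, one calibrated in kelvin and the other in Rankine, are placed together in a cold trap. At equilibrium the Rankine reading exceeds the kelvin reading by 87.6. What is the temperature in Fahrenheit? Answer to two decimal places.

-262.57°F

Let x be the kelvin reading; then the Rankine reading is 1.8·x.
(1.8·x) - x = 87.6  ⇒  (0.8)·x = 87.6  ⇒  x = 109.5000 K.
In Celsius: 109.5 - 273.15 = -163.6500°C.
In Fahrenheit: -163.6500 × 1.8 + 32 = -262.57°F.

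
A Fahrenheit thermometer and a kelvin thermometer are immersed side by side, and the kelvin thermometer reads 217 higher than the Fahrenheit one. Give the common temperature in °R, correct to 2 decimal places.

Let x be the Fahrenheit reading; then the kelvin reading is 5/9·x + 255.372.
(5/9·x + 255.372) - x = 217  ⇒  (-4/9)·x = -38.3722  ⇒  x = 86.3375°F.
In Celsius: (86.3375 - 32) × 5/9 = 30.1875°C.
In Rankine: 30.1875 × 1.8 + 491.67 = 546.01°R.

546.01°R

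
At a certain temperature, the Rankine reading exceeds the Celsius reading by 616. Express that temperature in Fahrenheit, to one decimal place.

311.7°F

Let x be the Celsius reading; then the Rankine reading is 1.8·x + 491.67.
(1.8·x + 491.67) - x = 616  ⇒  (0.8)·x = 124.33  ⇒  x = 155.4125°C.
In Fahrenheit: 155.4125 × 1.8 + 32 = 311.7°F.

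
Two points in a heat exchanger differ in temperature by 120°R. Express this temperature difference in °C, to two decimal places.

66.67°C

An interval of 1°R corresponds to 5/9°C.
120 × 5/9 = 66.67.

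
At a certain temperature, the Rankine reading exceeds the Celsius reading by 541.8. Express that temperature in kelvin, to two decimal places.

335.81 K

Let x be the Celsius reading; then the Rankine reading is 1.8·x + 491.67.
(1.8·x + 491.67) - x = 541.8  ⇒  (0.8)·x = 50.13  ⇒  x = 62.6625°C.
In kelvin: 62.6625 + 273.15 = 335.81 K.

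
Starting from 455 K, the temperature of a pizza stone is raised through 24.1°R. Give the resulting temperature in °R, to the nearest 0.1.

Initial temperature in Celsius: 455 - 273.15 = 181.8500°C.
The 24.1°R change is an interval, so only the factor 5/9 applies: +24.1 × 5/9 = +13.3889°C.
Final Celsius temperature: 181.8500 + 13.3889 = 195.2389°C.
In Rankine: 195.2389 × 1.8 + 491.67 = 843.1°R.

843.1°R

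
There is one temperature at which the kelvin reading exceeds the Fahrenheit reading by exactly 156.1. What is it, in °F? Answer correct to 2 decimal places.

223.36°F

Let F be the Fahrenheit reading. The kelvin reading is K = 5/9·F + 255.372.
Require K - F = 156.1: (-4/9)·F + 255.372 = 156.1.
F = (156.1 - 255.372) / (-4/9) = 223.36.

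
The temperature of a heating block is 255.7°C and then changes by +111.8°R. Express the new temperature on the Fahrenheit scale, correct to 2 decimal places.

604.06°F

The 111.8°R change is an interval, so only the factor 5/9 applies: +111.8 × 5/9 = +62.1111°C.
Final Celsius temperature: 255.7000 + 62.1111 = 317.8111°C.
In Fahrenheit: 317.8111 × 1.8 + 32 = 604.06°F.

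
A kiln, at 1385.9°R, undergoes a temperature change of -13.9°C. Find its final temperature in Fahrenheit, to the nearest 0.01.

901.21°F

Initial temperature in Celsius: (1385.9 - 491.67) × 5/9 = 496.7944°C.
Final Celsius temperature: 496.7944 - 13.9000 = 482.8944°C.
In Fahrenheit: 482.8944 × 1.8 + 32 = 901.21°F.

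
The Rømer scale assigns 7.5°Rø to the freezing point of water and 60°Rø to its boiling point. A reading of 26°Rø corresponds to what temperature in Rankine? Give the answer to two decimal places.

555.10°R

Linear interpolation between the fixed points: C = (26 - 7.5) × 100 / (60 - 7.5) = 35.2381°C.
Then 35.2381 × 1.8 + 491.67 = 555.10°R.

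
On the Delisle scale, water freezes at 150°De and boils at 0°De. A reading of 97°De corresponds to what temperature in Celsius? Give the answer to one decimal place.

Linear interpolation between the fixed points: C = (97 - 150) × 100 / (0 - 150) = 35.3333°C.

35.3°C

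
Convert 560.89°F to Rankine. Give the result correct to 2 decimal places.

In Celsius: (560.89 - 32) × 5/9 = 293.8278°C.
In Rankine: 293.8278 × 1.8 + 491.67 = 1020.56°R.

1020.56°R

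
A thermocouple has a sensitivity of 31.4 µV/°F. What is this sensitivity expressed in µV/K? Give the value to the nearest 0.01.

56.52 µV/K

The quantity depends on a temperature interval, so only the ratio of degree sizes applies; the offset between the scales is irrelevant.
A change of 1 K is a change of 1.8°F, so per K the value is 31.4 × 1.8 = 56.52.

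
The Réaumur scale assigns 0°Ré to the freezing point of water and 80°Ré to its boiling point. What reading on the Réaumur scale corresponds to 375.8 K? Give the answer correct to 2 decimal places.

First in Celsius: 375.8 - 273.15 = 102.6500°C.
Linearly onto the Réaumur scale: 0 + (102.6500 / 100) × (80 - 0) = 82.12°Ré.

82.12°Ré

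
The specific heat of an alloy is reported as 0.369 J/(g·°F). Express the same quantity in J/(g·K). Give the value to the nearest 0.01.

The quantity depends on a temperature interval, so only the ratio of degree sizes applies; the offset between the scales is irrelevant.
A change of 1 K is a change of 1.8°F, so per K the value is 0.369 × 1.8 = 0.66.

0.66 J/(g·K)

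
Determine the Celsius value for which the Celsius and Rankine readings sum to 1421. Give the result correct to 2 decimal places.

Let C be the Celsius reading. The Rankine reading is R = 1.8·C + 491.67.
Require C + R = 1421: (2.8)·C + 491.67 = 1421.
C = (1421 - 491.67) / (2.8) = 331.90.

331.90°C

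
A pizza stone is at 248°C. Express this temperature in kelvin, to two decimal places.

521.15 K

In kelvin: 248.0000 + 273.15 = 521.15 K.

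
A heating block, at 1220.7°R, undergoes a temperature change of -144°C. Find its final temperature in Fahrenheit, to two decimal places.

501.83°F

Initial temperature in Celsius: (1220.7 - 491.67) × 5/9 = 405.0167°C.
Final Celsius temperature: 405.0167 - 144.0000 = 261.0167°C.
In Fahrenheit: 261.0167 × 1.8 + 32 = 501.83°F.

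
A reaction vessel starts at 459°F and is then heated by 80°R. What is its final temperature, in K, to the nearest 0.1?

Initial temperature in Celsius: (459 - 32) × 5/9 = 237.2222°C.
The 80°R change is an interval, so only the factor 5/9 applies: +80 × 5/9 = +44.4444°C.
Final Celsius temperature: 237.2222 + 44.4444 = 281.6667°C.
In kelvin: 281.6667 + 273.15 = 554.8 K.

554.8 K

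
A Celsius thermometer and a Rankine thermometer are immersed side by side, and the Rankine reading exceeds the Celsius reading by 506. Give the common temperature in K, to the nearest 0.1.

Let x be the Celsius reading; then the Rankine reading is 1.8·x + 491.67.
(1.8·x + 491.67) - x = 506  ⇒  (0.8)·x = 14.33  ⇒  x = 17.9125°C.
In kelvin: 17.9125 + 273.15 = 291.1 K.

291.1 K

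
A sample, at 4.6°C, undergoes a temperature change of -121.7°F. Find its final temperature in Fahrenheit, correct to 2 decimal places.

The 121.7°F change is an interval, so only the factor 5/9 applies: -121.7 × 5/9 = -67.6111°C.
Final Celsius temperature: 4.6000 - 67.6111 = -63.0111°C.
In Fahrenheit: -63.0111 × 1.8 + 32 = -81.42°F.

-81.42°F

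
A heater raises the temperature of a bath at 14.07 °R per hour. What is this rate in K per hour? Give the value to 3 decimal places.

7.817 K/hour

The quantity depends on a temperature interval, so only the ratio of degree sizes applies; the offset between the scales is irrelevant.
A change of 1°R is a change of 5/9 K, so 14.07 × 5/9 = 7.817.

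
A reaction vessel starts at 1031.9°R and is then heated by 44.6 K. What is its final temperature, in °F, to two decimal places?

Initial temperature in Celsius: (1031.9 - 491.67) × 5/9 = 300.1278°C.
The 44.6 K change is an interval; Kelvin and Celsius degrees are the same size, so ΔC = +44.6°C.
Final Celsius temperature: 300.1278 + 44.6000 = 344.7278°C.
In Fahrenheit: 344.7278 × 1.8 + 32 = 652.51°F.

652.51°F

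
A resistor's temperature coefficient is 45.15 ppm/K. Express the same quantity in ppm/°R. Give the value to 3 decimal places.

25.083 ppm/°R

Since only a temperature interval is involved, the additive offset between the scales drops out.
A change of 1°R is a change of 5/9 K, so per °R the value is 45.15 × 5/9 = 25.083.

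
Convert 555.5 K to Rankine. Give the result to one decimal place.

999.9°R

In Celsius: 555.5 - 273.15 = 282.3500°C.
In Rankine: 282.3500 × 1.8 + 491.67 = 999.9°R.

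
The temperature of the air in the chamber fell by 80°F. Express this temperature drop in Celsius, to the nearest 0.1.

For a temperature interval the offset drops out; only the factor 5/9 applies.
80 × 5/9 = 44.4.

44.4°C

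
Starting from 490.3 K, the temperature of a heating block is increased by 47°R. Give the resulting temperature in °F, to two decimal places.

Initial temperature in Celsius: 490.3 - 273.15 = 217.1500°C.
The 47°R change is an interval, so only the factor 5/9 applies: +47 × 5/9 = +26.1111°C.
Final Celsius temperature: 217.1500 + 26.1111 = 243.2611°C.
In Fahrenheit: 243.2611 × 1.8 + 32 = 469.87°F.

469.87°F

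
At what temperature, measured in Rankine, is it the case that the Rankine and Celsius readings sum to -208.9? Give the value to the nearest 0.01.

Let R be the Rankine reading. The Celsius reading is C = 5/9·R - 273.15.
Require R + C = -208.9: (14/9)·R - 273.15 = -208.9.
R = (-208.9 + 273.15) / (14/9) = 41.30.

41.30°R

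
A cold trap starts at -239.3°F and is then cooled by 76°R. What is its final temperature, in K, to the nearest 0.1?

Initial temperature in Celsius: (-239.3 - 32) × 5/9 = -150.7222°C.
The 76°R change is an interval, so only the factor 5/9 applies: -76 × 5/9 = -42.2222°C.
Final Celsius temperature: -150.7222 - 42.2222 = -192.9444°C.
In kelvin: -192.9444 + 273.15 = 80.2 K.

80.2 K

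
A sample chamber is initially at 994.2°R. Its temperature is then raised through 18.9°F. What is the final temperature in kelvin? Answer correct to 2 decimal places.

562.83 K

Initial temperature in Celsius: (994.2 - 491.67) × 5/9 = 279.1833°C.
The 18.9°F change is an interval, so only the factor 5/9 applies: +18.9 × 5/9 = +10.5000°C.
Final Celsius temperature: 279.1833 + 10.5000 = 289.6833°C.
In kelvin: 289.6833 + 273.15 = 562.83 K.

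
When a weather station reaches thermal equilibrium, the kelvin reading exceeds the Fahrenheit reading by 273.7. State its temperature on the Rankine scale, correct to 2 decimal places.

418.43°R

Let x be the kelvin reading; then the Fahrenheit reading is 1.8·x - 459.67.
(1.8·x - 459.67) - x = -273.7  ⇒  (0.8)·x = 185.97  ⇒  x = 232.4625 K.
In Celsius: 232.4625 - 273.15 = -40.6875°C.
In Rankine: -40.6875 × 1.8 + 491.67 = 418.43°R.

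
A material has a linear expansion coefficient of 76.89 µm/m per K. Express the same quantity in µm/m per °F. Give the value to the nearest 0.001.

42.717 µm/m per °F

Since only a temperature interval is involved, the additive offset between the scales drops out.
A change of 1°F is a change of 5/9 K, so per °F the value is 76.89 × 5/9 = 42.717.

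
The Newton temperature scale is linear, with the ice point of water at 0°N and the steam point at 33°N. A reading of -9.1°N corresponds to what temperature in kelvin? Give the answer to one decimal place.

Linear interpolation between the fixed points: C = (-9.1 - 0) × 100 / (33 - 0) = -27.5758°C.
Then -27.5758 + 273.15 = 245.6 K.

245.6 K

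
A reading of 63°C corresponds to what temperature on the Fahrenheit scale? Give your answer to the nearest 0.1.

145.4°F

In Fahrenheit: 63.0000 × 1.8 + 32 = 145.4°F.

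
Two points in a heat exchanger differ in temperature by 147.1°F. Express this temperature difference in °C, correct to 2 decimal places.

81.72°C

An interval of 1°F corresponds to 5/9°C.
147.1 × 5/9 = 81.72.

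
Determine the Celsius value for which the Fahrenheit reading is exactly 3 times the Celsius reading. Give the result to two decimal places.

26.67°C

Let C be the Celsius reading. The Fahrenheit reading is F = 1.8·C + 32.
Require F = 3·C: 1.8·C + 32 = 3·C.
(-1.2)·C = -32  ⇒  C = 26.67.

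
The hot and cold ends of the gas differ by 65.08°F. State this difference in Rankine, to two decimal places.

65.08°R

Fahrenheit and Rankine degrees are the same size, so the interval is unchanged: 65.08.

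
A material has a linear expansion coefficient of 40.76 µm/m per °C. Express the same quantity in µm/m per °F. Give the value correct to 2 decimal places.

Since only a temperature interval is involved, the additive offset between the scales drops out.
A change of 1°F is a change of 5/9°C, so per °F the value is 40.76 × 5/9 = 22.64.

22.64 µm/m per °F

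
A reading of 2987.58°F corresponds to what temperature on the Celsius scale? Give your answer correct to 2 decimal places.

In Celsius: (2987.58 - 32) × 5/9 = 1641.9889°C.

1641.99°C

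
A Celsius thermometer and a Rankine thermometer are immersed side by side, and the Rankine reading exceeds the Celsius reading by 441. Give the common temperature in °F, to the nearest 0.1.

-82.0°F

Let x be the Celsius reading; then the Rankine reading is 1.8·x + 491.67.
(1.8·x + 491.67) - x = 441  ⇒  (0.8)·x = -50.67  ⇒  x = -63.3375°C.
In Fahrenheit: -63.3375 × 1.8 + 32 = -82.0°F.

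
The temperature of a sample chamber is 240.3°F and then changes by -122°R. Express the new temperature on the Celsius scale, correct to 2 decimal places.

47.94°C

Initial temperature in Celsius: (240.3 - 32) × 5/9 = 115.7222°C.
The 122°R change is an interval, so only the factor 5/9 applies: -122 × 5/9 = -67.7778°C.
Final Celsius temperature: 115.7222 - 67.7778 = 47.9444°C.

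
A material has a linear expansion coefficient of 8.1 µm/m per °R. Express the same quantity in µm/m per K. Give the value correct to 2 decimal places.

The quantity depends on a temperature interval, so only the ratio of degree sizes applies; the offset between the scales is irrelevant.
A change of 1 K is a change of 1.8°R, so per K the value is 8.1 × 1.8 = 14.58.

14.58 µm/m per K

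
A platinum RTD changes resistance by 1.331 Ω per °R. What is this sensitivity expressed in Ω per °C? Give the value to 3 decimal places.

2.396 Ω per °C

Since only a temperature interval is involved, the additive offset between the scales drops out.
A change of 1°C is a change of 1.8°R, so per °C the value is 1.331 × 1.8 = 2.396.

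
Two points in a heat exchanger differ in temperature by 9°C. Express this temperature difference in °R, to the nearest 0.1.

16.2°R

For a temperature interval the offset drops out; only the factor 1.8 applies.
9 × 1.8 = 16.2.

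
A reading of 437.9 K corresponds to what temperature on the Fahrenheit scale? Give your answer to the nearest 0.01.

328.55°F

In Celsius: 437.9 - 273.15 = 164.7500°C.
In Fahrenheit: 164.7500 × 1.8 + 32 = 328.55°F.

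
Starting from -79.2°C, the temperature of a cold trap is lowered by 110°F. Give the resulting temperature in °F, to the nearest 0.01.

-220.56°F

The 110°F change is an interval, so only the factor 5/9 applies: -110 × 5/9 = -61.1111°C.
Final Celsius temperature: -79.2000 - 61.1111 = -140.3111°C.
In Fahrenheit: -140.3111 × 1.8 + 32 = -220.56°F.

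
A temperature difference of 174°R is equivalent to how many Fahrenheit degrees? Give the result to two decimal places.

174.00°F

Rankine and Fahrenheit degrees are the same size, so the interval is unchanged: 174.00.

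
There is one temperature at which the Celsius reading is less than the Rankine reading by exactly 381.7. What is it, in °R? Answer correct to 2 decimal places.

Let R be the Rankine reading. The Celsius reading is C = 5/9·R - 273.15.
Require C - R = -381.7: (-4/9)·R - 273.15 = -381.7.
R = (-381.7 + 273.15) / (-4/9) = 244.24.

244.24°R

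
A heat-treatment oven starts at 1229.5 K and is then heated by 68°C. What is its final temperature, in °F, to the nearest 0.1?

1875.8°F

Initial temperature in Celsius: 1229.5 - 273.15 = 956.3500°C.
Final Celsius temperature: 956.3500 + 68.0000 = 1024.3500°C.
In Fahrenheit: 1024.3500 × 1.8 + 32 = 1875.8°F.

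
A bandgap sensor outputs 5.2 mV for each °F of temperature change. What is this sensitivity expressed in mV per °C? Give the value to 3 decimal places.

9.360 mV per °C

Since only a temperature interval is involved, the additive offset between the scales drops out.
A change of 1°C is a change of 1.8°F, so per °C the value is 5.2 × 1.8 = 9.360.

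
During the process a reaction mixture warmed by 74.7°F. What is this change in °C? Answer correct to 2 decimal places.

41.50°C

An interval of 1°F corresponds to 5/9°C.
74.7 × 5/9 = 41.50.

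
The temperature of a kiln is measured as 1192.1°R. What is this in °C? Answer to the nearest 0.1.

389.1°C

In Celsius: (1192.1 - 491.67) × 5/9 = 389.1278°C.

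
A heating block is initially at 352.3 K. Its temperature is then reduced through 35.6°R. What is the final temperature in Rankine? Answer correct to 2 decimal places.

Initial temperature in Celsius: 352.3 - 273.15 = 79.1500°C.
The 35.6°R change is an interval, so only the factor 5/9 applies: -35.6 × 5/9 = -19.7778°C.
Final Celsius temperature: 79.1500 - 19.7778 = 59.3722°C.
In Rankine: 59.3722 × 1.8 + 491.67 = 598.54°R.

598.54°R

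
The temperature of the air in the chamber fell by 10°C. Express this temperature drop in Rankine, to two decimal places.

18.00°R

Only the scale ratio 1.8 matters for a change in temperature.
10 × 1.8 = 18.00.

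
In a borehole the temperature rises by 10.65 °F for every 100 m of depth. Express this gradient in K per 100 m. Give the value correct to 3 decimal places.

The quantity depends on a temperature interval, so only the ratio of degree sizes applies; the offset between the scales is irrelevant.
A change of 1°F is a change of 5/9 K, so 10.65 × 5/9 = 5.917.

5.917 K/100 m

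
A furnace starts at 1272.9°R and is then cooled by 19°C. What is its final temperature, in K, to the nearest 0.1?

Initial temperature in Celsius: (1272.9 - 491.67) × 5/9 = 434.0167°C.
Final Celsius temperature: 434.0167 - 19.0000 = 415.0167°C.
In kelvin: 415.0167 + 273.15 = 688.2 K.

688.2 K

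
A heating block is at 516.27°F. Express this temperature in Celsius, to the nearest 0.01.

269.04°C

In Celsius: (516.27 - 32) × 5/9 = 269.0389°C.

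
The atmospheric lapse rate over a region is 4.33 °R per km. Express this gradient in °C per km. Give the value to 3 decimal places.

2.406 °C/km

The quantity depends on a temperature interval, so only the ratio of degree sizes applies; the offset between the scales is irrelevant.
A change of 1°R is a change of 5/9°C, so 4.33 × 5/9 = 2.406.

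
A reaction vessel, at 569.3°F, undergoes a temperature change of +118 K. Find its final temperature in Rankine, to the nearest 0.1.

1241.4°R

Initial temperature in Celsius: (569.3 - 32) × 5/9 = 298.5000°C.
The 118 K change is an interval; Kelvin and Celsius degrees are the same size, so ΔC = +118°C.
Final Celsius temperature: 298.5000 + 118.0000 = 416.5000°C.
In Rankine: 416.5000 × 1.8 + 491.67 = 1241.4°R.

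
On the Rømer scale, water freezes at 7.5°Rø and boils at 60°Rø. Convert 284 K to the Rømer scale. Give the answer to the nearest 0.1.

13.2°Rø

First in Celsius: 284 - 273.15 = 10.8500°C.
Linearly onto the Rømer scale: 7.5 + (10.8500 / 100) × (60 - 7.5) = 13.2°Rø.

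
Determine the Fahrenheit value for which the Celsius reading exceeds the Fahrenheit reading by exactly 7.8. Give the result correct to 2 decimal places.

-57.55°F

Let F be the Fahrenheit reading. The Celsius reading is C = 5/9·F - 17.7778.
Require C - F = 7.8: (-4/9)·F - 17.7778 = 7.8.
F = (7.8 + 17.7778) / (-4/9) = -57.55.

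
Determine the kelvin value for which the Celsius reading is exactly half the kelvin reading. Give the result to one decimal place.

Let K be the kelvin reading. The Celsius reading is C = 1·K - 273.15.
Require C = 0.5·K: 1·K - 273.15 = 0.5·K.
(0.5)·K = 273.15  ⇒  K = 546.3.

546.3 K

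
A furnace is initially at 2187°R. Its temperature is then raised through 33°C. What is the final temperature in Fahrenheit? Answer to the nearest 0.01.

Initial temperature in Celsius: (2187 - 491.67) × 5/9 = 941.8500°C.
Final Celsius temperature: 941.8500 + 33.0000 = 974.8500°C.
In Fahrenheit: 974.8500 × 1.8 + 32 = 1786.73°F.

1786.73°F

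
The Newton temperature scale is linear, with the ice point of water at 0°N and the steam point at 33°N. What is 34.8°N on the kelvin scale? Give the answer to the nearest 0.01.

378.60 K

Linear interpolation between the fixed points: C = (34.8 - 0) × 100 / (33 - 0) = 105.4545°C.
Then 105.4545 + 273.15 = 378.60 K.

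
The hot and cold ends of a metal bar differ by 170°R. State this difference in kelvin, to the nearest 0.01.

For a temperature interval the offset drops out; only the factor 5/9 applies.
170 × 5/9 = 94.44.

94.44 K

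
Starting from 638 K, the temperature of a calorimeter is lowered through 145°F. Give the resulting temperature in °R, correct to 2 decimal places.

1003.40°R

Initial temperature in Celsius: 638 - 273.15 = 364.8500°C.
The 145°F change is an interval, so only the factor 5/9 applies: -145 × 5/9 = -80.5556°C.
Final Celsius temperature: 364.8500 - 80.5556 = 284.2944°C.
In Rankine: 284.2944 × 1.8 + 491.67 = 1003.40°R.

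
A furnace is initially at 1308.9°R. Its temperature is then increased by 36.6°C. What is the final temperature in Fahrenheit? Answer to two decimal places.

915.11°F

Initial temperature in Celsius: (1308.9 - 491.67) × 5/9 = 454.0167°C.
Final Celsius temperature: 454.0167 + 36.6000 = 490.6167°C.
In Fahrenheit: 490.6167 × 1.8 + 32 = 915.11°F.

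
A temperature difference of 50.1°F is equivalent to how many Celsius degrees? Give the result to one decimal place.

27.8°C

Only the scale ratio 5/9 matters for a change in temperature.
50.1 × 5/9 = 27.8.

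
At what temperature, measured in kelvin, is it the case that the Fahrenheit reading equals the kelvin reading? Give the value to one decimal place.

574.6 K

Let K be the kelvin reading. The Fahrenheit reading is F = 1.8·K - 459.67.
Set F = K: 1.8·K - 459.67 = K.
(0.8)·K = 459.67  ⇒  K = 574.6.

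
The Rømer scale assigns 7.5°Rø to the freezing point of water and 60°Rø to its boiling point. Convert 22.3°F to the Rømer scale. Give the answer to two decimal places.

4.67°Rø

First in Celsius: (22.3 - 32) × 5/9 = -5.3889°C.
Linearly onto the Rømer scale: 7.5 + (-5.3889 / 100) × (60 - 7.5) = 4.67°Rø.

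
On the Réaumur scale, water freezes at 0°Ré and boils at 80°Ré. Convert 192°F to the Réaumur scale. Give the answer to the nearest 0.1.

71.1°Ré

First in Celsius: (192 - 32) × 5/9 = 88.8889°C.
Linearly onto the Réaumur scale: 0 + (88.8889 / 100) × (80 - 0) = 71.1°Ré.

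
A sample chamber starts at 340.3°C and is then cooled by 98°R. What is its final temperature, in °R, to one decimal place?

The 98°R change is an interval, so only the factor 5/9 applies: -98 × 5/9 = -54.4444°C.
Final Celsius temperature: 340.3000 - 54.4444 = 285.8556°C.
In Rankine: 285.8556 × 1.8 + 491.67 = 1006.2°R.

1006.2°R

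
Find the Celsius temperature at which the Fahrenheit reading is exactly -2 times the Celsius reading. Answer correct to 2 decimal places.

Let C be the Celsius reading. The Fahrenheit reading is F = 1.8·C + 32.
Require F = -2·C: 1.8·C + 32 = -2·C.
(3.8)·C = -32  ⇒  C = -8.42.

-8.42°C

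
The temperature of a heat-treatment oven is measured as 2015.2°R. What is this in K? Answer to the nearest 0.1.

1119.6 K

In Celsius: (2015.2 - 491.67) × 5/9 = 846.4056°C.
In kelvin: 846.4056 + 273.15 = 1119.6 K.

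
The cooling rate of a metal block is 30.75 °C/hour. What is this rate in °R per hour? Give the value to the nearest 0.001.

55.350 °R/hour

The quantity depends on a temperature interval, so only the ratio of degree sizes applies; the offset between the scales is irrelevant.
A change of 1°C is a change of 1.8°R, so 30.75 × 1.8 = 55.350.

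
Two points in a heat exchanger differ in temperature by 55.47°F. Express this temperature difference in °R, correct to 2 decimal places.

55.47°R

Fahrenheit and Rankine degrees are the same size, so the interval is unchanged: 55.47.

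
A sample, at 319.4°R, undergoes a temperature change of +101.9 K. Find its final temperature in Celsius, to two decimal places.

Initial temperature in Celsius: (319.4 - 491.67) × 5/9 = -95.7056°C.
The 101.9 K change is an interval; Kelvin and Celsius degrees are the same size, so ΔC = +101.9°C.
Final Celsius temperature: -95.7056 + 101.9000 = 6.1944°C.

6.19°C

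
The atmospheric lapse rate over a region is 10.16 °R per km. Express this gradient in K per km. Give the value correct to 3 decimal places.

5.644 K/km

The quantity depends on a temperature interval, so only the ratio of degree sizes applies; the offset between the scales is irrelevant.
A change of 1°R is a change of 5/9 K, so 10.16 × 5/9 = 5.644.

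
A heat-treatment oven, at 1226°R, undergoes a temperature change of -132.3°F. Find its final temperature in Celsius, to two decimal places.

Initial temperature in Celsius: (1226 - 491.67) × 5/9 = 407.9611°C.
The 132.3°F change is an interval, so only the factor 5/9 applies: -132.3 × 5/9 = -73.5000°C.
Final Celsius temperature: 407.9611 - 73.5000 = 334.4611°C.

334.46°C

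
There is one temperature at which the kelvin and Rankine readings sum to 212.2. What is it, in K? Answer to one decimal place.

Let K be the kelvin reading. The Rankine reading is R = 1.8·K.
Require K + R = 212.2: (2.8)·K = 212.2.
K = (212.2) / (2.8) = 75.8.

75.8 K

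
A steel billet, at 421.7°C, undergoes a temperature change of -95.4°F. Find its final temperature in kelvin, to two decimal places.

The 95.4°F change is an interval, so only the factor 5/9 applies: -95.4 × 5/9 = -53.0000°C.
Final Celsius temperature: 421.7000 - 53.0000 = 368.7000°C.
In kelvin: 368.7000 + 273.15 = 641.85 K.

641.85 K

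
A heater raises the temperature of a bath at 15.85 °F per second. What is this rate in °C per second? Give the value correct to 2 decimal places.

8.81 °C/second

Since only a temperature interval is involved, the additive offset between the scales drops out.
A change of 1°F is a change of 5/9°C, so 15.85 × 5/9 = 8.81.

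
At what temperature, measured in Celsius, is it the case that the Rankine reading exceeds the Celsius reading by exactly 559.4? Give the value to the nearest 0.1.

84.7°C

Let C be the Celsius reading. The Rankine reading is R = 1.8·C + 491.67.
Require R - C = 559.4: (0.8)·C + 491.67 = 559.4.
C = (559.4 - 491.67) / (0.8) = 84.7.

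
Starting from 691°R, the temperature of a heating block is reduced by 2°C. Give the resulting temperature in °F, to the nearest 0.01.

227.73°F

Initial temperature in Celsius: (691 - 491.67) × 5/9 = 110.7389°C.
Final Celsius temperature: 110.7389 - 2.0000 = 108.7389°C.
In Fahrenheit: 108.7389 × 1.8 + 32 = 227.73°F.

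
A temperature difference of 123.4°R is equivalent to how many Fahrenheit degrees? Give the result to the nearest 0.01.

123.40°F

Rankine and Fahrenheit degrees are the same size, so the interval is unchanged: 123.40.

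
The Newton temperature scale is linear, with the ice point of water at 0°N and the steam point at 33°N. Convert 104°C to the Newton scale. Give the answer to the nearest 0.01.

34.32°N

Linearly onto the Newton scale: 0 + (104.0000 / 100) × (33 - 0) = 34.32°N.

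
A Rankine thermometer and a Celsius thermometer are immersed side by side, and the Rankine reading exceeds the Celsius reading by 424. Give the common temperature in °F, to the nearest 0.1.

Let x be the Rankine reading; then the Celsius reading is 5/9·x - 273.15.
(5/9·x - 273.15) - x = -424  ⇒  (-4/9)·x = -150.85  ⇒  x = 339.4125°R.
In Celsius: (339.4125 - 491.67) × 5/9 = -84.5875°C.
In Fahrenheit: -84.5875 × 1.8 + 32 = -120.3°F.

-120.3°F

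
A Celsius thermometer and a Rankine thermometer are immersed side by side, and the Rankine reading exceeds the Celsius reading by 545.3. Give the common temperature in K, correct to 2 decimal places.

340.19 K

Let x be the Celsius reading; then the Rankine reading is 1.8·x + 491.67.
(1.8·x + 491.67) - x = 545.3  ⇒  (0.8)·x = 53.63  ⇒  x = 67.0375°C.
In kelvin: 67.0375 + 273.15 = 340.19 K.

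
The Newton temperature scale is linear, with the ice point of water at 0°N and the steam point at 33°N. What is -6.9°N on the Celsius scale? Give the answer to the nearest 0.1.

Linear interpolation between the fixed points: C = (-6.9 - 0) × 100 / (33 - 0) = -20.9091°C.

-20.9°C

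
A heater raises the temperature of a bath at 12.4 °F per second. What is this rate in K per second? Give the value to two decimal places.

6.89 K/second

Since only a temperature interval is involved, the additive offset between the scales drops out.
A change of 1°F is a change of 5/9 K, so 12.4 × 5/9 = 6.89.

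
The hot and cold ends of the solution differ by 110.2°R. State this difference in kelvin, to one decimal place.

Only the scale ratio 5/9 matters for a change in temperature.
110.2 × 5/9 = 61.2.

61.2 K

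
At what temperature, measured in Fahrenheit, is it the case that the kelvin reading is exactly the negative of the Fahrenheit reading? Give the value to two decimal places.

Let F be the Fahrenheit reading. The kelvin reading is K = 5/9·F + 255.372.
Require K = -1·F: 5/9·F + 255.372 = -1·F.
(14/9)·F = -255.372  ⇒  F = -164.17.

-164.17°F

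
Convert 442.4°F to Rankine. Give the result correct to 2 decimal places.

In Celsius: (442.4 - 32) × 5/9 = 228.0000°C.
In Rankine: 228.0000 × 1.8 + 491.67 = 902.07°R.

902.07°R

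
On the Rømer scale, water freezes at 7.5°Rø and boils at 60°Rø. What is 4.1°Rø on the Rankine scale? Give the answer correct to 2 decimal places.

Linear interpolation between the fixed points: C = (4.1 - 7.5) × 100 / (60 - 7.5) = -6.4762°C.
Then -6.4762 × 1.8 + 491.67 = 480.01°R.

480.01°R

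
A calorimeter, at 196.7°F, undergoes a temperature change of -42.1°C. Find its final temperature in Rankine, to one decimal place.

Initial temperature in Celsius: (196.7 - 32) × 5/9 = 91.5000°C.
Final Celsius temperature: 91.5000 - 42.1000 = 49.4000°C.
In Rankine: 49.4000 × 1.8 + 491.67 = 580.6°R.

580.6°R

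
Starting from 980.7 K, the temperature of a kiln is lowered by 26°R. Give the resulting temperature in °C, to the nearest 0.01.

693.11°C

Initial temperature in Celsius: 980.7 - 273.15 = 707.5500°C.
The 26°R change is an interval, so only the factor 5/9 applies: -26 × 5/9 = -14.4444°C.
Final Celsius temperature: 707.5500 - 14.4444 = 693.1056°C.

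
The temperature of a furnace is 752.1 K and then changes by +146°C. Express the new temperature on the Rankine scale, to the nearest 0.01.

Initial temperature in Celsius: 752.1 - 273.15 = 478.9500°C.
Final Celsius temperature: 478.9500 + 146.0000 = 624.9500°C.
In Rankine: 624.9500 × 1.8 + 491.67 = 1616.58°R.

1616.58°R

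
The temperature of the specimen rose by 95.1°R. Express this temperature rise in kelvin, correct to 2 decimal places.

Only the scale ratio 5/9 matters for a change in temperature.
95.1 × 5/9 = 52.83.

52.83 K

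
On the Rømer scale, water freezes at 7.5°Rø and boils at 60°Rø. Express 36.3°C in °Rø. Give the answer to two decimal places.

Linearly onto the Rømer scale: 7.5 + (36.3000 / 100) × (60 - 7.5) = 26.56°Rø.

26.56°Rø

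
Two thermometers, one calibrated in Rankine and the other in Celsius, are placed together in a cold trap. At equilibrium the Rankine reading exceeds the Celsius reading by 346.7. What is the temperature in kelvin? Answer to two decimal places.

91.94 K

Let x be the Rankine reading; then the Celsius reading is 5/9·x - 273.15.
(5/9·x - 273.15) - x = -346.7  ⇒  (-4/9)·x = -73.55  ⇒  x = 165.4875°R.
In Celsius: (165.4875 - 491.67) × 5/9 = -181.2125°C.
In kelvin: -181.2125 + 273.15 = 91.94 K.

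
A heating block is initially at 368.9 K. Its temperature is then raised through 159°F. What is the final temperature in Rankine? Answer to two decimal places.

823.02°R

Initial temperature in Celsius: 368.9 - 273.15 = 95.7500°C.
The 159°F change is an interval, so only the factor 5/9 applies: +159 × 5/9 = +88.3333°C.
Final Celsius temperature: 95.7500 + 88.3333 = 184.0833°C.
In Rankine: 184.0833 × 1.8 + 491.67 = 823.02°R.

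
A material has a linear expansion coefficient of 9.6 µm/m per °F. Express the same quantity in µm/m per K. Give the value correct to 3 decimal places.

17.280 µm/m per K

The quantity depends on a temperature interval, so only the ratio of degree sizes applies; the offset between the scales is irrelevant.
A change of 1 K is a change of 1.8°F, so per K the value is 9.6 × 1.8 = 17.280.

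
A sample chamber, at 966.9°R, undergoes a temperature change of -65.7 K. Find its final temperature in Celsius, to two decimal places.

Initial temperature in Celsius: (966.9 - 491.67) × 5/9 = 264.0167°C.
The 65.7 K change is an interval; Kelvin and Celsius degrees are the same size, so ΔC = -65.7°C.
Final Celsius temperature: 264.0167 - 65.7000 = 198.3167°C.

198.32°C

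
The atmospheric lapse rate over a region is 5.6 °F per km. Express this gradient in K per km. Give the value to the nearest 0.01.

3.11 K/km

The quantity depends on a temperature interval, so only the ratio of degree sizes applies; the offset between the scales is irrelevant.
A change of 1°F is a change of 5/9 K, so 5.6 × 5/9 = 3.11.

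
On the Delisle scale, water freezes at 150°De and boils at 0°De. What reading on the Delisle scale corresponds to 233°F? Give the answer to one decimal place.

-17.5°De

First in Celsius: (233 - 32) × 5/9 = 111.6667°C.
Linearly onto the Delisle scale: 150 + (111.6667 / 100) × (0 - 150) = -17.5°De.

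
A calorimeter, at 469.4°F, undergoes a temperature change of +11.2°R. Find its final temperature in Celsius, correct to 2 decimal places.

249.22°C

Initial temperature in Celsius: (469.4 - 32) × 5/9 = 243.0000°C.
The 11.2°R change is an interval, so only the factor 5/9 applies: +11.2 × 5/9 = +6.2222°C.
Final Celsius temperature: 243.0000 + 6.2222 = 249.2222°C.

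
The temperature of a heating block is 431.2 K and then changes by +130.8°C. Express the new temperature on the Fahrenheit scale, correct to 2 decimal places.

Initial temperature in Celsius: 431.2 - 273.15 = 158.0500°C.
Final Celsius temperature: 158.0500 + 130.8000 = 288.8500°C.
In Fahrenheit: 288.8500 × 1.8 + 32 = 551.93°F.

551.93°F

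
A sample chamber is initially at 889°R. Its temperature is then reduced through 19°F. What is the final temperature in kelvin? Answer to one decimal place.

Initial temperature in Celsius: (889 - 491.67) × 5/9 = 220.7389°C.
The 19°F change is an interval, so only the factor 5/9 applies: -19 × 5/9 = -10.5556°C.
Final Celsius temperature: 220.7389 - 10.5556 = 210.1833°C.
In kelvin: 210.1833 + 273.15 = 483.3 K.

483.3 K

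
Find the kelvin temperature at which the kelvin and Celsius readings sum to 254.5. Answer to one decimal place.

Let K be the kelvin reading. The Celsius reading is C = 1·K - 273.15.
Require K + C = 254.5: (2)·K - 273.15 = 254.5.
K = (254.5 + 273.15) / (2) = 263.8.

263.8 K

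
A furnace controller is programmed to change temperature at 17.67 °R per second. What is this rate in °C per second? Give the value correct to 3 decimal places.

The quantity depends on a temperature interval, so only the ratio of degree sizes applies; the offset between the scales is irrelevant.
A change of 1°R is a change of 5/9°C, so 17.67 × 5/9 = 9.817.

9.817 °C/second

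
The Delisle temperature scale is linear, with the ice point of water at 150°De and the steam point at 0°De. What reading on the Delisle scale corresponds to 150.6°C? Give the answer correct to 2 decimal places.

-75.90°De

Linearly onto the Delisle scale: 150 + (150.6000 / 100) × (0 - 150) = -75.90°De.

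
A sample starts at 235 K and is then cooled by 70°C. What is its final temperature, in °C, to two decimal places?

Initial temperature in Celsius: 235 - 273.15 = -38.1500°C.
Final Celsius temperature: -38.1500 - 70.0000 = -108.1500°C.

-108.15°C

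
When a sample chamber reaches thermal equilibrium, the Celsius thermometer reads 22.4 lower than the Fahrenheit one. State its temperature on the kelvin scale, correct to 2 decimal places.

Let x be the Fahrenheit reading; then the Celsius reading is 5/9·x - 17.7778.
(5/9·x - 17.7778) - x = -22.4  ⇒  (-4/9)·x = -4.62222  ⇒  x = 10.4000°F.
In Celsius: (10.4 - 32) × 5/9 = -12.0000°C.
In kelvin: -12.0000 + 273.15 = 261.15 K.

261.15 K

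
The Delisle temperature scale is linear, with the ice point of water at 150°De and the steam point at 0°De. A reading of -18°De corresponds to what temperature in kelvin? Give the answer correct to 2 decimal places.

Linear interpolation between the fixed points: C = (-18 - 150) × 100 / (0 - 150) = 112.0000°C.
Then 112.0000 + 273.15 = 385.15 K.

385.15 K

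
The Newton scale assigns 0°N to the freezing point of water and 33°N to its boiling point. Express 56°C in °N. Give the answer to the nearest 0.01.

18.48°N

Linearly onto the Newton scale: 0 + (56.0000 / 100) × (33 - 0) = 18.48°N.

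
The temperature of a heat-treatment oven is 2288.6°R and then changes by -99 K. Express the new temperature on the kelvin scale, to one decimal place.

Initial temperature in Celsius: (2288.6 - 491.67) × 5/9 = 998.2944°C.
The 99 K change is an interval; Kelvin and Celsius degrees are the same size, so ΔC = -99°C.
Final Celsius temperature: 998.2944 - 99.0000 = 899.2944°C.
In kelvin: 899.2944 + 273.15 = 1172.4 K.

1172.4 K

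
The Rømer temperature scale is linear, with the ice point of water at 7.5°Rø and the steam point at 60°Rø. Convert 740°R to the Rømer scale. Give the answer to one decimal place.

First in Celsius: (740 - 491.67) × 5/9 = 137.9611°C.
Linearly onto the Rømer scale: 7.5 + (137.9611 / 100) × (60 - 7.5) = 79.9°Rø.

79.9°Rø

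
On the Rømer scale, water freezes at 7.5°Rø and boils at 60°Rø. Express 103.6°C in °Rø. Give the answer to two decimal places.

61.89°Rø

Linearly onto the Rømer scale: 7.5 + (103.6000 / 100) × (60 - 7.5) = 61.89°Rø.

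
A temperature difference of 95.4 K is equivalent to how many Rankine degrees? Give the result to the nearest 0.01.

171.72°R

For a temperature interval the offset drops out; only the factor 1.8 applies.
95.4 × 1.8 = 171.72.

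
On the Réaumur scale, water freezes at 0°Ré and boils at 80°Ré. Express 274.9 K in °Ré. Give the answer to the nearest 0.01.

1.40°Ré

First in Celsius: 274.9 - 273.15 = 1.7500°C.
Linearly onto the Réaumur scale: 0 + (1.7500 / 100) × (80 - 0) = 1.40°Ré.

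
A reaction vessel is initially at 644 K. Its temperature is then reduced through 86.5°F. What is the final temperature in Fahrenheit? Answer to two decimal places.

613.03°F

Initial temperature in Celsius: 644 - 273.15 = 370.8500°C.
The 86.5°F change is an interval, so only the factor 5/9 applies: -86.5 × 5/9 = -48.0556°C.
Final Celsius temperature: 370.8500 - 48.0556 = 322.7944°C.
In Fahrenheit: 322.7944 × 1.8 + 32 = 613.03°F.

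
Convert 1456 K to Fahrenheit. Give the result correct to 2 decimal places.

In Celsius: 1456 - 273.15 = 1182.8500°C.
In Fahrenheit: 1182.8500 × 1.8 + 32 = 2161.13°F.

2161.13°F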